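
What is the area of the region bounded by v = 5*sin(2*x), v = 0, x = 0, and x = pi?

The difference (5*sin(2*x)) - (0) = 5*sin(2*x) changes sign at x = pi/2 inside [0, pi], so split the integral there.
∫[0,pi/2] (5*sin(2*x)) dx = 5.
∫[pi/2,pi] (5*sin(2*x)) dx = -5; the area of that piece is 5.
Total area = 5 + 5 = 10.

10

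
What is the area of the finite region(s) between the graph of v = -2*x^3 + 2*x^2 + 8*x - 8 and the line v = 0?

The curve meets the x-axis where -2*x^3 + 2*x^2 + 8*x - 8 = 0, i.e. -2*(x - 2)*(x - 1)*(x + 2) = 0, at x = -2, 1, 2.
On [-2, 1] the curve lies below the axis; ∫[-2,1] (-2*x^3 + 2*x^2 + 8*x - 8) dx = -45/2, giving area 45/2.
On [1, 2] the curve lies above the axis; ∫[1,2] (-2*x^3 + 2*x^2 + 8*x - 8) dx = 7/6, giving area 7/6.
Total area = 45/2 + 7/6 = 71/3.

71/3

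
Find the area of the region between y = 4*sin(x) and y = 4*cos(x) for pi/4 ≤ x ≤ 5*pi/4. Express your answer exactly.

On [pi/4, 5*pi/4], (4*sin(x)) - (4*cos(x)) = 4*sin(x) - 4*cos(x) is ≥ 0 throughout, so the area is a single integral of |4*sin(x) - 4*cos(x)|.
∫[pi/4,5*pi/4] (4*sin(x) - 4*cos(x)) dx = 8*sqrt(2).

8*sqrt(2)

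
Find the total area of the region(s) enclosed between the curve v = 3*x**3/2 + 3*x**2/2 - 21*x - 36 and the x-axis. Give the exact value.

1741/8

The curve meets the x-axis where 3*x**3/2 + 3*x**2/2 - 21*x - 36 = 0, i.e. 3*(x - 4)*(x + 2)*(x + 3)/2 = 0, at x = -3, -2, 4.
On [-3, -2] the curve lies above the axis; ∫[-3,-2] (3*x**3/2 + 3*x**2/2 - 21*x - 36) dx = 13/8, giving area 13/8.
On [-2, 4] the curve lies below the axis; ∫[-2,4] (3*x**3/2 + 3*x**2/2 - 21*x - 36) dx = -216, giving area 216.
Total area = 13/8 + 216 = 1741/8.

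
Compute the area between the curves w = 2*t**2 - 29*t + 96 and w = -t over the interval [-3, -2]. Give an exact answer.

On [-3, -2], (2*t**2 - 29*t + 96) - (-t) = 2*t**2 - 28*t + 96 is ≥ 0 throughout, so the area is a single integral of |2*t**2 - 28*t + 96|.
∫[-3,-2] (2*t**2 - 28*t + 96) dt = 536/3.

536/3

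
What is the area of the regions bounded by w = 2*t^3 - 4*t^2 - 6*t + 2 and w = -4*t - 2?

37/6

Set the curves equal: 2*t^3 - 4*t^2 - 6*t + 2 = -4*t - 2, so 2*t^3 - 4*t^2 - 2*t + 4 = 0, which factors as 2*(t - 2)*(t - 1)*(t + 1) = 0. The curves meet at t = -1, 1, 2.
On [-1, 1], w = 2*t^3 - 4*t^2 - 6*t + 2 is on top; that piece has area ∫[-1,1] (2*t^3 - 4*t^2 - 2*t + 4) dt = 16/3.
On [1, 2], w = -4*t - 2 is on top; that piece has area ∫[1,2] (-(2*t^3 - 4*t^2 - 2*t + 4)) dt = 5/6.
Total enclosed area = 16/3 + 5/6 = 37/6.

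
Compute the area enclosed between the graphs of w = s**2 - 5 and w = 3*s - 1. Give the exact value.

125/6

Set the curves equal: s**2 - 5 = 3*s - 1, so s**2 - 3*s - 4 = 0, which factors as (s - 4)*(s + 1) = 0. The curves meet at s = -1, 4.
On [-1, 4], w = 3*s - 1 is on top; that piece has area ∫[-1,4] (-(s**2 - 3*s - 4)) ds = 125/6.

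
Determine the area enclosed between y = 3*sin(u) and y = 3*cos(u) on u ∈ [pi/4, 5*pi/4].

6*sqrt(2)

On [pi/4, 5*pi/4], (3*sin(u)) - (3*cos(u)) = 3*sin(u) - 3*cos(u) is ≥ 0 throughout, so the area is a single integral of |3*sin(u) - 3*cos(u)|.
∫[pi/4,5*pi/4] (3*sin(u) - 3*cos(u)) du = 6*sqrt(2).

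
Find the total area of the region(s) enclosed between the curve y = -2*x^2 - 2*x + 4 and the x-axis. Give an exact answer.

9

The curve meets the x-axis where -2*x^2 - 2*x + 4 = 0, i.e. -2*(x - 1)*(x + 2) = 0, at x = -2, 1.
On [-2, 1] the curve lies above the axis; ∫[-2,1] (-2*x^2 - 2*x + 4) dx = 9, giving area 9.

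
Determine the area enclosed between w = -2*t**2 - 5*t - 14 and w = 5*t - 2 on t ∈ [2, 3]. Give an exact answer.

149/3

On [2, 3], (-2*t**2 - 5*t - 14) - (5*t - 2) = -2*t**2 - 10*t - 12 is ≤ 0 throughout, so the area is a single integral of |-2*t**2 - 10*t - 12|.
∫[2,3] (-2*t**2 - 10*t - 12) dt = -149/3; the area of that piece is 149/3.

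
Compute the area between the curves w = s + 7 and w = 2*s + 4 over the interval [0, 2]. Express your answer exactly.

4

On [0, 2], (s + 7) - (2*s + 4) = -s + 3 is ≥ 0 throughout, so the area is a single integral of |-s + 3|.
∫[0,2] (-s + 3) ds = 4.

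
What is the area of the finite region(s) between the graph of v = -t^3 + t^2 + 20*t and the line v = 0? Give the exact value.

2521/12

The curve meets the t-axis where -t^3 + t^2 + 20*t = 0, i.e. -t*(t - 5)*(t + 4) = 0, at t = -4, 0, 5.
On [-4, 0] the curve lies below the axis; ∫[-4,0] (-t^3 + t^2 + 20*t) dt = -224/3, giving area 224/3.
On [0, 5] the curve lies above the axis; ∫[0,5] (-t^3 + t^2 + 20*t) dt = 1625/12, giving area 1625/12.
Total area = 224/3 + 1625/12 = 2521/12.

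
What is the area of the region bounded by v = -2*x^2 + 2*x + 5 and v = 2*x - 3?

64/3

Set the curves equal: -2*x^2 + 2*x + 5 = 2*x - 3, so -2*x^2 + 8 = 0, which factors as -2*(x - 2)*(x + 2) = 0. The curves meet at x = -2, 2.
On [-2, 2], v = -2*x^2 + 2*x + 5 is on top; that piece has area ∫[-2,2] (-2*x^2 + 8) dx = 64/3.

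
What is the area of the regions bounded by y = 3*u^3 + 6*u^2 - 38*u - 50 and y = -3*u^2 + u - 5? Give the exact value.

Set the curves equal: 3*u^3 + 6*u^2 - 38*u - 50 = -3*u^2 + u - 5, so 3*u^3 + 9*u^2 - 39*u - 45 = 0, which factors as 3*(u - 3)*(u + 1)*(u + 5) = 0. The curves meet at u = -5, -1, 3.
On [-5, -1], y = 3*u^3 + 6*u^2 - 38*u - 50 is on top; that piece has area ∫[-5,-1] (3*u^3 + 9*u^2 - 39*u - 45) du = 192.
On [-1, 3], y = -3*u^2 + u - 5 is on top; that piece has area ∫[-1,3] (-(3*u^3 + 9*u^2 - 39*u - 45)) du = 192.
Total enclosed area = 192 + 192 = 384.

384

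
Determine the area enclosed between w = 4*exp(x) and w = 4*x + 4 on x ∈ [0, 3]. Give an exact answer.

On [0, 3], (4*exp(x)) - (4*x + 4) = -4*x + 4*exp(x) - 4 is ≥ 0 throughout, so the area is a single integral of |-4*x + 4*exp(x) - 4|.
∫[0,3] (-4*x + 4*exp(x) - 4) dx = -34 + 4*exp(3).

-34 + 4*exp(3)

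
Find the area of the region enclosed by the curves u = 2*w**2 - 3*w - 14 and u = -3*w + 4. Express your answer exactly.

Both boundary curves give u as a function of w, so integrate with respect to w. Setting them equal: 2*w**2 - 18 = 0, i.e. 2*(w - 3)*(w + 3) = 0, so they meet at w = -3, 3.
For w in [-3, 3], u = 2*w**2 - 3*w - 14 is on the left; area = ∫[-3,3] (-(2*w**2 - 18)) dw = 72.

72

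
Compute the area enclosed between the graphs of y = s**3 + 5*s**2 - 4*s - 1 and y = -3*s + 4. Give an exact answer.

148/3

Set the curves equal: s**3 + 5*s**2 - 4*s - 1 = -3*s + 4, so s**3 + 5*s**2 - s - 5 = 0, which factors as (s - 1)*(s + 1)*(s + 5) = 0. The curves meet at s = -5, -1, 1.
On [-5, -1], y = s**3 + 5*s**2 - 4*s - 1 is on top; that piece has area ∫[-5,-1] (s**3 + 5*s**2 - s - 5) ds = 128/3.
On [-1, 1], y = -3*s + 4 is on top; that piece has area ∫[-1,1] (-(s**3 + 5*s**2 - s - 5)) ds = 20/3.
Total enclosed area = 128/3 + 20/3 = 148/3.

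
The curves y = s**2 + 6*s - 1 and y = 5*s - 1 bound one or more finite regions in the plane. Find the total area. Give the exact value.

1/6

Set the curves equal: s**2 + 6*s - 1 = 5*s - 1, so s**2 + s = 0, which factors as s*(s + 1) = 0. The curves meet at s = -1, 0.
On [-1, 0], y = 5*s - 1 is on top; that piece has area ∫[-1,0] (-(s**2 + s)) ds = 1/6.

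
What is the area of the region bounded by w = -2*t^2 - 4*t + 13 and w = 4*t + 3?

Set the curves equal: -2*t^2 - 4*t + 13 = 4*t + 3, so -2*t^2 - 8*t + 10 = 0, which factors as -2*(t - 1)*(t + 5) = 0. The curves meet at t = -5, 1.
On [-5, 1], w = -2*t^2 - 4*t + 13 is on top; that piece has area ∫[-5,1] (-2*t^2 - 8*t + 10) dt = 72.

72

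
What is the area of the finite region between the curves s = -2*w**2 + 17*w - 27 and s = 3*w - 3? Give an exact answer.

1/3

Both boundary curves give s as a function of w, so integrate with respect to w. Setting them equal: -2*w**2 + 14*w - 24 = 0, i.e. -2*(w - 4)*(w - 3) = 0, so they meet at w = 3, 4.
For w in [3, 4], s = -2*w**2 + 17*w - 27 is on the right; area = ∫[3,4] (-2*w**2 + 14*w - 24) dw = 1/3.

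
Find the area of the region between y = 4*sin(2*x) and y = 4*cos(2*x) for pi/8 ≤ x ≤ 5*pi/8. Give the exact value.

4*sqrt(2)

On [pi/8, 5*pi/8], (4*sin(2*x)) - (4*cos(2*x)) = 4*sin(2*x) - 4*cos(2*x) is ≥ 0 throughout, so the area is a single integral of |4*sin(2*x) - 4*cos(2*x)|.
∫[pi/8,5*pi/8] (4*sin(2*x) - 4*cos(2*x)) dx = 4*sqrt(2).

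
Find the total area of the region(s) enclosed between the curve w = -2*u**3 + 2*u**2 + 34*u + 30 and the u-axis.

The curve meets the u-axis where -2*u**3 + 2*u**2 + 34*u + 30 = 0, i.e. -2*(u - 5)*(u + 1)*(u + 3) = 0, at u = -3, -1, 5.
On [-3, -1] the curve lies below the axis; ∫[-3,-1] (-2*u**3 + 2*u**2 + 34*u + 30) du = -56/3, giving area 56/3.
On [-1, 5] the curve lies above the axis; ∫[-1,5] (-2*u**3 + 2*u**2 + 34*u + 30) du = 360, giving area 360.
Total area = 56/3 + 360 = 1136/3.

1136/3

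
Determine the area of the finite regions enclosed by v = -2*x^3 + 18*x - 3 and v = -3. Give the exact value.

81

Set the curves equal: -2*x^3 + 18*x - 3 = -3, so -2*x^3 + 18*x = 0, which factors as -2*x*(x - 3)*(x + 3) = 0. The curves meet at x = -3, 0, 3.
On [-3, 0], v = -3 is on top; that piece has area ∫[-3,0] (-(-2*x^3 + 18*x)) dx = 81/2.
On [0, 3], v = -2*x^3 + 18*x - 3 is on top; that piece has area ∫[0,3] (-2*x^3 + 18*x) dx = 81/2.
Total enclosed area = 81/2 + 81/2 = 81.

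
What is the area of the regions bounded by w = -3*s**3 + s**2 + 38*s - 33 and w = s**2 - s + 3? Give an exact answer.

1221/4

Set the curves equal: -3*s**3 + s**2 + 38*s - 33 = s**2 - s + 3, so -3*s**3 + 39*s - 36 = 0, which factors as -3*(s - 3)*(s - 1)*(s + 4) = 0. The curves meet at s = -4, 1, 3.
On [-4, 1], w = s**2 - s + 3 is on top; that piece has area ∫[-4,1] (-(-3*s**3 + 39*s - 36)) ds = 1125/4.
On [1, 3], w = -3*s**3 + s**2 + 38*s - 33 is on top; that piece has area ∫[1,3] (-3*s**3 + 39*s - 36) ds = 24.
Total enclosed area = 1125/4 + 24 = 1221/4.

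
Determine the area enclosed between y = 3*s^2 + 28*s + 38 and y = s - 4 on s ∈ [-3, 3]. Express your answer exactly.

319

The difference (3*s^2 + 28*s + 38) - (s - 4) = 3*s^2 + 27*s + 42 changes sign at s = -2 inside [-3, 3], so split the integral there.
∫[-3,-2] (3*s^2 + 27*s + 42) ds = -13/2; the area of that piece is 13/2.
∫[-2,3] (3*s^2 + 27*s + 42) ds = 625/2.
Total area = 13/2 + 625/2 = 319.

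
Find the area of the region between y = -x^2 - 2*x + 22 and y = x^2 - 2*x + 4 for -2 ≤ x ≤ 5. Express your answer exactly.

The difference (-x^2 - 2*x + 22) - (x^2 - 2*x + 4) = -2*x^2 + 18 changes sign at x = 3 inside [-2, 5], so split the integral there.
∫[-2,3] (-2*x^2 + 18) dx = 200/3.
∫[3,5] (-2*x^2 + 18) dx = -88/3; the area of that piece is 88/3.
Total area = 200/3 + 88/3 = 96.

96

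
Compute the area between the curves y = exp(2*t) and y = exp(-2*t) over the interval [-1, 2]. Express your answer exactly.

-2 + exp(-4)/2 + exp(-2)/2 + exp(2)/2 + exp(4)/2

The difference (exp(2*t)) - (exp(-2*t)) = exp(2*t) - exp(-2*t) changes sign at t = 0 inside [-1, 2], so split the integral there.
∫[-1,0] (exp(2*t) - exp(-2*t)) dt = -exp(2)/2 - exp(-2)/2 + 1; the area of that piece is -1 + exp(-2)/2 + exp(2)/2.
∫[0,2] (exp(2*t) - exp(-2*t)) dt = -1 + exp(-4)/2 + exp(4)/2.
Total area = (-1 + exp(-2)/2 + exp(2)/2) + (-1 + exp(-4)/2 + exp(4)/2) = -2 + exp(-4)/2 + exp(-2)/2 + exp(2)/2 + exp(4)/2.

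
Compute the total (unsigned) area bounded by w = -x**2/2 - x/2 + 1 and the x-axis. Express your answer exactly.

The curve meets the x-axis where -x**2/2 - x/2 + 1 = 0, i.e. -(x - 1)*(x + 2)/2 = 0, at x = -2, 1.
On [-2, 1] the curve lies above the axis; ∫[-2,1] (-x**2/2 - x/2 + 1) dx = 9/4, giving area 9/4.

9/4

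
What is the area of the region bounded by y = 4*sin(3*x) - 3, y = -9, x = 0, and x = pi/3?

On [0, pi/3], (4*sin(3*x) - 3) - (-9) = 4*sin(3*x) + 6 is ≥ 0 throughout, so the area is a single integral of |4*sin(3*x) + 6|.
∫[0,pi/3] (4*sin(3*x) + 6) dx = 8/3 + 2*pi.

8/3 + 2*pi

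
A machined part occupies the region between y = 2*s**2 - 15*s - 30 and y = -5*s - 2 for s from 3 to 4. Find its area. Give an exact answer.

115/3

On [3, 4], (2*s**2 - 15*s - 30) - (-5*s - 2) = 2*s**2 - 10*s - 28 is ≤ 0 throughout, so the area is a single integral of |2*s**2 - 10*s - 28|.
∫[3,4] (2*s**2 - 10*s - 28) ds = -115/3; the area of that piece is 115/3.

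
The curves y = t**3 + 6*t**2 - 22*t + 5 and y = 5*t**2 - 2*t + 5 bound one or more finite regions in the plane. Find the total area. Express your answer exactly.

Set the curves equal: t**3 + 6*t**2 - 22*t + 5 = 5*t**2 - 2*t + 5, so t**3 + t**2 - 20*t = 0, which factors as t*(t - 4)*(t + 5) = 0. The curves meet at t = -5, 0, 4.
On [-5, 0], y = t**3 + 6*t**2 - 22*t + 5 is on top; that piece has area ∫[-5,0] (t**3 + t**2 - 20*t) dt = 1625/12.
On [0, 4], y = 5*t**2 - 2*t + 5 is on top; that piece has area ∫[0,4] (-(t**3 + t**2 - 20*t)) dt = 224/3.
Total enclosed area = 1625/12 + 224/3 = 2521/12.

2521/12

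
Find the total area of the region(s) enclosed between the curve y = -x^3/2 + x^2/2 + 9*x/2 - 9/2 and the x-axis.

The curve meets the x-axis where -x^3/2 + x^2/2 + 9*x/2 - 9/2 = 0, i.e. -(x - 3)*(x - 1)*(x + 3)/2 = 0, at x = -3, 1, 3.
On [-3, 1] the curve lies below the axis; ∫[-3,1] (-x^3/2 + x^2/2 + 9*x/2 - 9/2) dx = -64/3, giving area 64/3.
On [1, 3] the curve lies above the axis; ∫[1,3] (-x^3/2 + x^2/2 + 9*x/2 - 9/2) dx = 10/3, giving area 10/3.
Total area = 64/3 + 10/3 = 74/3.

74/3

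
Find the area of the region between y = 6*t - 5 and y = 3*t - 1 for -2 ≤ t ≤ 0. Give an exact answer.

On [-2, 0], (6*t - 5) - (3*t - 1) = 3*t - 4 is ≤ 0 throughout, so the area is a single integral of |3*t - 4|.
∫[-2,0] (3*t - 4) dt = -14; the area of that piece is 14.

14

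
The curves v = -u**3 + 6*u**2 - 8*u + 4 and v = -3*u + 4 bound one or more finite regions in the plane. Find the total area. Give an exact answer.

131/4

Set the curves equal: -u**3 + 6*u**2 - 8*u + 4 = -3*u + 4, so -u**3 + 6*u**2 - 5*u = 0, which factors as -u*(u - 5)*(u - 1) = 0. The curves meet at u = 0, 1, 5.
On [0, 1], v = -3*u + 4 is on top; that piece has area ∫[0,1] (-(-u**3 + 6*u**2 - 5*u)) du = 3/4.
On [1, 5], v = -u**3 + 6*u**2 - 8*u + 4 is on top; that piece has area ∫[1,5] (-u**3 + 6*u**2 - 5*u) du = 32.
Total enclosed area = 3/4 + 32 = 131/4.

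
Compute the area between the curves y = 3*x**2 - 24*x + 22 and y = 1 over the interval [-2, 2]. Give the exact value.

116

The difference (3*x**2 - 24*x + 22) - (1) = 3*x**2 - 24*x + 21 changes sign at x = 1 inside [-2, 2], so split the integral there.
∫[-2,1] (3*x**2 - 24*x + 21) dx = 108.
∫[1,2] (3*x**2 - 24*x + 21) dx = -8; the area of that piece is 8.
Total area = 108 + 8 = 116.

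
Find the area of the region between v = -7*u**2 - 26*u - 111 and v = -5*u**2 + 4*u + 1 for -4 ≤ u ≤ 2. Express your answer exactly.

540

On [-4, 2], (-7*u**2 - 26*u - 111) - (-5*u**2 + 4*u + 1) = -2*u**2 - 30*u - 112 is ≤ 0 throughout, so the area is a single integral of |-2*u**2 - 30*u - 112|.
∫[-4,2] (-2*u**2 - 30*u - 112) du = -540; the area of that piece is 540.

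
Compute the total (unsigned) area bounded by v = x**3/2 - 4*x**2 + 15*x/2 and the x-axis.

253/24

The curve meets the x-axis where x**3/2 - 4*x**2 + 15*x/2 = 0, i.e. x*(x - 5)*(x - 3)/2 = 0, at x = 0, 3, 5.
On [0, 3] the curve lies above the axis; ∫[0,3] (x**3/2 - 4*x**2 + 15*x/2) dx = 63/8, giving area 63/8.
On [3, 5] the curve lies below the axis; ∫[3,5] (x**3/2 - 4*x**2 + 15*x/2) dx = -8/3, giving area 8/3.
Total area = 63/8 + 8/3 = 253/24.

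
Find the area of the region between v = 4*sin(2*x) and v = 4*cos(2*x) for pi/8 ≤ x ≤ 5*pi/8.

4*sqrt(2)

On [pi/8, 5*pi/8], (4*sin(2*x)) - (4*cos(2*x)) = 4*sin(2*x) - 4*cos(2*x) is ≥ 0 throughout, so the area is a single integral of |4*sin(2*x) - 4*cos(2*x)|.
∫[pi/8,5*pi/8] (4*sin(2*x) - 4*cos(2*x)) dx = 4*sqrt(2).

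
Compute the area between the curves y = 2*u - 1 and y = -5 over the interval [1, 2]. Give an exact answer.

On [1, 2], (2*u - 1) - (-5) = 2*u + 4 is ≥ 0 throughout, so the area is a single integral of |2*u + 4|.
∫[1,2] (2*u + 4) du = 7.

7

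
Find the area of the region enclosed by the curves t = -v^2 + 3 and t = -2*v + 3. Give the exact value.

4/3

Both boundary curves give t as a function of v, so integrate with respect to v. Setting them equal: -v^2 + 2*v = 0, i.e. -v*(v - 2) = 0, so they meet at v = 0, 2.
For v in [0, 2], t = -v^2 + 3 is on the right; area = ∫[0,2] (-v^2 + 2*v) dv = 4/3.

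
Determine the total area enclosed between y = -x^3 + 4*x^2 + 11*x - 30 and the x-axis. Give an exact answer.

863/6

The curve meets the x-axis where -x^3 + 4*x^2 + 11*x - 30 = 0, i.e. -(x - 5)*(x - 2)*(x + 3) = 0, at x = -3, 2, 5.
On [-3, 2] the curve lies below the axis; ∫[-3,2] (-x^3 + 4*x^2 + 11*x - 30) dx = -1375/12, giving area 1375/12.
On [2, 5] the curve lies above the axis; ∫[2,5] (-x^3 + 4*x^2 + 11*x - 30) dx = 117/4, giving area 117/4.
Total area = 1375/12 + 117/4 = 863/6.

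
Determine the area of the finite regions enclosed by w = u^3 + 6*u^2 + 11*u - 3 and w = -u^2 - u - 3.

71/6

Set the curves equal: u^3 + 6*u^2 + 11*u - 3 = -u^2 - u - 3, so u^3 + 7*u^2 + 12*u = 0, which factors as u*(u + 3)*(u + 4) = 0. The curves meet at u = -4, -3, 0.
On [-4, -3], w = u^3 + 6*u^2 + 11*u - 3 is on top; that piece has area ∫[-4,-3] (u^3 + 7*u^2 + 12*u) du = 7/12.
On [-3, 0], w = -u^2 - u - 3 is on top; that piece has area ∫[-3,0] (-(u^3 + 7*u^2 + 12*u)) du = 45/4.
Total enclosed area = 7/12 + 45/4 = 71/6.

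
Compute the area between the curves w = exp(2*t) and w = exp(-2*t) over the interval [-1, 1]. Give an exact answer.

The difference (exp(2*t)) - (exp(-2*t)) = exp(2*t) - exp(-2*t) changes sign at t = 0 inside [-1, 1], so split the integral there.
∫[-1,0] (exp(2*t) - exp(-2*t)) dt = -exp(2)/2 - exp(-2)/2 + 1; the area of that piece is -1 + exp(-2)/2 + exp(2)/2.
∫[0,1] (exp(2*t) - exp(-2*t)) dt = -1 + exp(-2)/2 + exp(2)/2.
Total area = (-1 + exp(-2)/2 + exp(2)/2) + (-1 + exp(-2)/2 + exp(2)/2) = -2 + exp(-2) + exp(2).

-2 + exp(-2) + exp(2)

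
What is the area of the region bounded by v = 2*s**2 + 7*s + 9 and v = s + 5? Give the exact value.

1/3

Set the curves equal: 2*s**2 + 7*s + 9 = s + 5, so 2*s**2 + 6*s + 4 = 0, which factors as 2*(s + 1)*(s + 2) = 0. The curves meet at s = -2, -1.
On [-2, -1], v = s + 5 is on top; that piece has area ∫[-2,-1] (-(2*s**2 + 6*s + 4)) ds = 1/3.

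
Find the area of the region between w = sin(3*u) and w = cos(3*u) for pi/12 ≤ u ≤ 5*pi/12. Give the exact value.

2*sqrt(2)/3

On [pi/12, 5*pi/12], (sin(3*u)) - (cos(3*u)) = sin(3*u) - cos(3*u) is ≥ 0 throughout, so the area is a single integral of |sin(3*u) - cos(3*u)|.
∫[pi/12,5*pi/12] (sin(3*u) - cos(3*u)) du = 2*sqrt(2)/3.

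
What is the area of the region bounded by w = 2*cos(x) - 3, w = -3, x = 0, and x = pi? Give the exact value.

4

The difference (2*cos(x) - 3) - (-3) = 2*cos(x) changes sign at x = pi/2 inside [0, pi], so split the integral there.
∫[0,pi/2] (2*cos(x)) dx = 2.
∫[pi/2,pi] (2*cos(x)) dx = -2; the area of that piece is 2.
Total area = 2 + 2 = 4.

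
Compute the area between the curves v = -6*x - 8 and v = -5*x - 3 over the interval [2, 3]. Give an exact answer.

On [2, 3], (-6*x - 8) - (-5*x - 3) = -x - 5 is ≤ 0 throughout, so the area is a single integral of |-x - 5|.
∫[2,3] (-x - 5) dx = -15/2; the area of that piece is 15/2.

15/2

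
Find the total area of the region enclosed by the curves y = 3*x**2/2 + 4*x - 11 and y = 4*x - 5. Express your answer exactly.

Set the curves equal: 3*x**2/2 + 4*x - 11 = 4*x - 5, so 3*x**2/2 - 6 = 0, which factors as 3*(x - 2)*(x + 2)/2 = 0. The curves meet at x = -2, 2.
On [-2, 2], y = 4*x - 5 is on top; that piece has area ∫[-2,2] (-(3*x**2/2 - 6)) dx = 16.

16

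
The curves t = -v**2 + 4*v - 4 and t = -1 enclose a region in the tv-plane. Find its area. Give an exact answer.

4/3

Both boundary curves give t as a function of v, so integrate with respect to v. Setting them equal: -v**2 + 4*v - 3 = 0, i.e. -(v - 3)*(v - 1) = 0, so they meet at v = 1, 3.
For v in [1, 3], t = -v**2 + 4*v - 4 is on the right; area = ∫[1,3] (-v**2 + 4*v - 3) dv = 4/3.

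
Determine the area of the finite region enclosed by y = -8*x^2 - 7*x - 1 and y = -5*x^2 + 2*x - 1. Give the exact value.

Set the curves equal: -8*x^2 - 7*x - 1 = -5*x^2 + 2*x - 1, so -3*x^2 - 9*x = 0, which factors as -3*x*(x + 3) = 0. The curves meet at x = -3, 0.
On [-3, 0], y = -8*x^2 - 7*x - 1 is on top; that piece has area ∫[-3,0] (-3*x^2 - 9*x) dx = 27/2.

27/2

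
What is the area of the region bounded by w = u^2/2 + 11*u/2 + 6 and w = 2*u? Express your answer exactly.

1/12

Set the curves equal: u^2/2 + 11*u/2 + 6 = 2*u, so u^2/2 + 7*u/2 + 6 = 0, which factors as (u + 3)*(u + 4)/2 = 0. The curves meet at u = -4, -3.
On [-4, -3], w = 2*u is on top; that piece has area ∫[-4,-3] (-(u^2/2 + 7*u/2 + 6)) du = 1/12.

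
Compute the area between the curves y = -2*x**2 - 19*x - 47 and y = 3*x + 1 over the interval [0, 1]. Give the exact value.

179/3

On [0, 1], (-2*x**2 - 19*x - 47) - (3*x + 1) = -2*x**2 - 22*x - 48 is ≤ 0 throughout, so the area is a single integral of |-2*x**2 - 22*x - 48|.
∫[0,1] (-2*x**2 - 22*x - 48) dx = -179/3; the area of that piece is 179/3.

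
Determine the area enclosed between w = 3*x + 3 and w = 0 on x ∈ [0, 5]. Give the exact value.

On [0, 5], (3*x + 3) - (0) = 3*x + 3 is ≥ 0 throughout, so the area is a single integral of |3*x + 3|.
∫[0,5] (3*x + 3) dx = 105/2.

105/2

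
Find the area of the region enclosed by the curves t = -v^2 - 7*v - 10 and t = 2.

1/6

Both boundary curves give t as a function of v, so integrate with respect to v. Setting them equal: -v^2 - 7*v - 12 = 0, i.e. -(v + 3)*(v + 4) = 0, so they meet at v = -4, -3.
For v in [-4, -3], t = -v^2 - 7*v - 10 is on the right; area = ∫[-4,-3] (-v^2 - 7*v - 12) dv = 1/6.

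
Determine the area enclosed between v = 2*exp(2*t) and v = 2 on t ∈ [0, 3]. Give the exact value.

On [0, 3], (2*exp(2*t)) - (2) = 2*exp(2*t) - 2 is ≥ 0 throughout, so the area is a single integral of |2*exp(2*t) - 2|.
∫[0,3] (2*exp(2*t) - 2) dt = -7 + exp(6).

-7 + exp(6)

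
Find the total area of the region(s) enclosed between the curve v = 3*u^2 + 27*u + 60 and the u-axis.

The curve meets the u-axis where 3*u^2 + 27*u + 60 = 0, i.e. 3*(u + 4)*(u + 5) = 0, at u = -5, -4.
On [-5, -4] the curve lies below the axis; ∫[-5,-4] (3*u^2 + 27*u + 60) du = -1/2, giving area 1/2.

1/2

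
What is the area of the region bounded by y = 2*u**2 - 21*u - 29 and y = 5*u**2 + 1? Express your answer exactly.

27/2

Set the curves equal: 2*u**2 - 21*u - 29 = 5*u**2 + 1, so -3*u**2 - 21*u - 30 = 0, which factors as -3*(u + 2)*(u + 5) = 0. The curves meet at u = -5, -2.
On [-5, -2], y = 2*u**2 - 21*u - 29 is on top; that piece has area ∫[-5,-2] (-3*u**2 - 21*u - 30) du = 27/2.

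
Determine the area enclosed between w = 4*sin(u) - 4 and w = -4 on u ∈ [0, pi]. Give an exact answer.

On [0, pi], (4*sin(u) - 4) - (-4) = 4*sin(u) is ≥ 0 throughout, so the area is a single integral of |4*sin(u)|.
∫[0,pi] (4*sin(u)) du = 8.

8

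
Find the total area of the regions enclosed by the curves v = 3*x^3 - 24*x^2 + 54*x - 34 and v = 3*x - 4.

Set the curves equal: 3*x^3 - 24*x^2 + 54*x - 34 = 3*x - 4, so 3*x^3 - 24*x^2 + 51*x - 30 = 0, which factors as 3*(x - 5)*(x - 2)*(x - 1) = 0. The curves meet at x = 1, 2, 5.
On [1, 2], v = 3*x^3 - 24*x^2 + 54*x - 34 is on top; that piece has area ∫[1,2] (3*x^3 - 24*x^2 + 51*x - 30) dx = 7/4.
On [2, 5], v = 3*x - 4 is on top; that piece has area ∫[2,5] (-(3*x^3 - 24*x^2 + 51*x - 30)) dx = 135/4.
Total enclosed area = 7/4 + 135/4 = 71/2.

71/2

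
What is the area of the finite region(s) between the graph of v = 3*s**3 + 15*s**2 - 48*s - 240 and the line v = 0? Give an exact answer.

5137/4

The curve meets the s-axis where 3*s**3 + 15*s**2 - 48*s - 240 = 0, i.e. 3*(s - 4)*(s + 4)*(s + 5) = 0, at s = -5, -4, 4.
On [-5, -4] the curve lies above the axis; ∫[-5,-4] (3*s**3 + 15*s**2 - 48*s - 240) ds = 17/4, giving area 17/4.
On [-4, 4] the curve lies below the axis; ∫[-4,4] (3*s**3 + 15*s**2 - 48*s - 240) ds = -1280, giving area 1280.
Total area = 17/4 + 1280 = 5137/4.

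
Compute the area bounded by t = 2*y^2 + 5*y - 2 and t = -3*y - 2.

Both boundary curves give t as a function of y, so integrate with respect to y. Setting them equal: 2*y^2 + 8*y = 0, i.e. 2*y*(y + 4) = 0, so they meet at y = -4, 0.
For y in [-4, 0], t = 2*y^2 + 5*y - 2 is on the left; area = ∫[-4,0] (-(2*y^2 + 8*y)) dy = 64/3.

64/3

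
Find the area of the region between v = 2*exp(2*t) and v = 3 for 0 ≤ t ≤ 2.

The difference (2*exp(2*t)) - (3) = 2*exp(2*t) - 3 changes sign at t = -log(2)/2 + log(3)/2 inside [0, 2], so split the integral there.
∫[0,-log(2)/2 + log(3)/2] (2*exp(2*t) - 3) dt = log(2*sqrt(6)/9) + 1/2; the area of that piece is -1/2 + log(3*sqrt(6)/4).
∫[-log(2)/2 + log(3)/2,2] (2*exp(2*t) - 3) dt = -15/2 - 3*log(2)/2 + 3*log(3)/2 + exp(4).
Total area = (-1/2 + log(3*sqrt(6)/4)) + (-15/2 - 3*log(2)/2 + 3*log(3)/2 + exp(4)) = -8 - 7*log(2)/2 + log(6)/2 + 5*log(3)/2 + exp(4).

-8 - 7*log(2)/2 + log(6)/2 + 5*log(3)/2 + exp(4)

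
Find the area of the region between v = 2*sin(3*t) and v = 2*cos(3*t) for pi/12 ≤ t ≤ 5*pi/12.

On [pi/12, 5*pi/12], (2*sin(3*t)) - (2*cos(3*t)) = 2*sin(3*t) - 2*cos(3*t) is ≥ 0 throughout, so the area is a single integral of |2*sin(3*t) - 2*cos(3*t)|.
∫[pi/12,5*pi/12] (2*sin(3*t) - 2*cos(3*t)) dt = 4*sqrt(2)/3.

4*sqrt(2)/3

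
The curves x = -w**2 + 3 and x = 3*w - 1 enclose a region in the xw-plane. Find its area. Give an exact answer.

125/6

Both boundary curves give x as a function of w, so integrate with respect to w. Setting them equal: -w**2 - 3*w + 4 = 0, i.e. -(w - 1)*(w + 4) = 0, so they meet at w = -4, 1.
For w in [-4, 1], x = -w**2 + 3 is on the right; area = ∫[-4,1] (-w**2 - 3*w + 4) dw = 125/6.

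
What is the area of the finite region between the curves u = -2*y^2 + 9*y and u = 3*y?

9

Both boundary curves give u as a function of y, so integrate with respect to y. Setting them equal: -2*y^2 + 6*y = 0, i.e. -2*y*(y - 3) = 0, so they meet at y = 0, 3.
For y in [0, 3], u = -2*y^2 + 9*y is on the right; area = ∫[0,3] (-2*y^2 + 6*y) dy = 9.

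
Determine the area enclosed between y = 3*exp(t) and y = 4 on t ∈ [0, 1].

The difference (3*exp(t)) - (4) = 3*exp(t) - 4 changes sign at t = log(4/3) inside [0, 1], so split the integral there.
∫[0,log(4/3)] (3*exp(t) - 4) dt = log(81/256) + 1; the area of that piece is -1 + log(256/81).
∫[log(4/3),1] (3*exp(t) - 4) dt = -8 - 4*log(3) + 8*log(2) + 3*exp(1).
Total area = (-1 + log(256/81)) + (-8 - 4*log(3) + 8*log(2) + 3*exp(1)) = -9 - 8*log(3) + 3*exp(1) + 16*log(2).

-9 - 8*log(3) + 3*exp(1) + 16*log(2)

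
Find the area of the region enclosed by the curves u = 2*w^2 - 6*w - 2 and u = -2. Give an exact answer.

Both boundary curves give u as a function of w, so integrate with respect to w. Setting them equal: 2*w^2 - 6*w = 0, i.e. 2*w*(w - 3) = 0, so they meet at w = 0, 3.
For w in [0, 3], u = 2*w^2 - 6*w - 2 is on the left; area = ∫[0,3] (-(2*w^2 - 6*w)) dw = 9.

9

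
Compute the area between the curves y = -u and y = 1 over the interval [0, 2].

On [0, 2], (-u) - (1) = -u - 1 is ≤ 0 throughout, so the area is a single integral of |-u - 1|.
∫[0,2] (-u - 1) du = -4; the area of that piece is 4.

4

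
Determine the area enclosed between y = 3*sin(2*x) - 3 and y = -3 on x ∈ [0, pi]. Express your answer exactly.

The difference (3*sin(2*x) - 3) - (-3) = 3*sin(2*x) changes sign at x = pi/2 inside [0, pi], so split the integral there.
∫[0,pi/2] (3*sin(2*x)) dx = 3.
∫[pi/2,pi] (3*sin(2*x)) dx = -3; the area of that piece is 3.
Total area = 3 + 3 = 6.

6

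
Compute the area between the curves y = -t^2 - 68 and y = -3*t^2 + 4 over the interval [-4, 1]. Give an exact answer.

950/3

On [-4, 1], (-t^2 - 68) - (-3*t^2 + 4) = 2*t^2 - 72 is ≤ 0 throughout, so the area is a single integral of |2*t^2 - 72|.
∫[-4,1] (2*t^2 - 72) dt = -950/3; the area of that piece is 950/3.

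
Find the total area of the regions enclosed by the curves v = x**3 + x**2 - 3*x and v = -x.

Set the curves equal: x**3 + x**2 - 3*x = -x, so x**3 + x**2 - 2*x = 0, which factors as x*(x - 1)*(x + 2) = 0. The curves meet at x = -2, 0, 1.
On [-2, 0], v = x**3 + x**2 - 3*x is on top; that piece has area ∫[-2,0] (x**3 + x**2 - 2*x) dx = 8/3.
On [0, 1], v = -x is on top; that piece has area ∫[0,1] (-(x**3 + x**2 - 2*x)) dx = 5/12.
Total enclosed area = 8/3 + 5/12 = 37/12.

37/12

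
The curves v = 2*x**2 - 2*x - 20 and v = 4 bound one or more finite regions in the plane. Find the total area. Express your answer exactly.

Set the curves equal: 2*x**2 - 2*x - 20 = 4, so 2*x**2 - 2*x - 24 = 0, which factors as 2*(x - 4)*(x + 3) = 0. The curves meet at x = -3, 4.
On [-3, 4], v = 4 is on top; that piece has area ∫[-3,4] (-(2*x**2 - 2*x - 24)) dx = 343/3.

343/3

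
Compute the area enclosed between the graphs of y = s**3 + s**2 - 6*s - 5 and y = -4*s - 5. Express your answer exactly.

Set the curves equal: s**3 + s**2 - 6*s - 5 = -4*s - 5, so s**3 + s**2 - 2*s = 0, which factors as s*(s - 1)*(s + 2) = 0. The curves meet at s = -2, 0, 1.
On [-2, 0], y = s**3 + s**2 - 6*s - 5 is on top; that piece has area ∫[-2,0] (s**3 + s**2 - 2*s) ds = 8/3.
On [0, 1], y = -4*s - 5 is on top; that piece has area ∫[0,1] (-(s**3 + s**2 - 2*s)) ds = 5/12.
Total enclosed area = 8/3 + 5/12 = 37/12.

37/12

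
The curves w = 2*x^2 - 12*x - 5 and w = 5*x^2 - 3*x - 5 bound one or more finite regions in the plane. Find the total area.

Set the curves equal: 2*x^2 - 12*x - 5 = 5*x^2 - 3*x - 5, so -3*x^2 - 9*x = 0, which factors as -3*x*(x + 3) = 0. The curves meet at x = -3, 0.
On [-3, 0], w = 2*x^2 - 12*x - 5 is on top; that piece has area ∫[-3,0] (-3*x^2 - 9*x) dx = 27/2.

27/2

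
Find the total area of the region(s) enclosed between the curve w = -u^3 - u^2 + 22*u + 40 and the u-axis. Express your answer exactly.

3901/12

The curve meets the u-axis where -u^3 - u^2 + 22*u + 40 = 0, i.e. -(u - 5)*(u + 2)*(u + 4) = 0, at u = -4, -2, 5.
On [-4, -2] the curve lies below the axis; ∫[-4,-2] (-u^3 - u^2 + 22*u + 40) du = -32/3, giving area 32/3.
On [-2, 5] the curve lies above the axis; ∫[-2,5] (-u^3 - u^2 + 22*u + 40) du = 3773/12, giving area 3773/12.
Total area = 32/3 + 3773/12 = 3901/12.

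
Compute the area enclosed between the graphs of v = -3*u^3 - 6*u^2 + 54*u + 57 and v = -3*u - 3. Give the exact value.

2521/4

Set the curves equal: -3*u^3 - 6*u^2 + 54*u + 57 = -3*u - 3, so -3*u^3 - 6*u^2 + 57*u + 60 = 0, which factors as -3*(u - 4)*(u + 1)*(u + 5) = 0. The curves meet at u = -5, -1, 4.
On [-5, -1], v = -3*u - 3 is on top; that piece has area ∫[-5,-1] (-(-3*u^3 - 6*u^2 + 57*u + 60)) du = 224.
On [-1, 4], v = -3*u^3 - 6*u^2 + 54*u + 57 is on top; that piece has area ∫[-1,4] (-3*u^3 - 6*u^2 + 57*u + 60) du = 1625/4.
Total enclosed area = 224 + 1625/4 = 2521/4.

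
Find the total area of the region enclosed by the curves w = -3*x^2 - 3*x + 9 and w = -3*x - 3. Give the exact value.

Set the curves equal: -3*x^2 - 3*x + 9 = -3*x - 3, so -3*x^2 + 12 = 0, which factors as -3*(x - 2)*(x + 2) = 0. The curves meet at x = -2, 2.
On [-2, 2], w = -3*x^2 - 3*x + 9 is on top; that piece has area ∫[-2,2] (-3*x^2 + 12) dx = 32.

32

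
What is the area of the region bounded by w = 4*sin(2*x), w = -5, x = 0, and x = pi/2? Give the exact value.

4 + 5*pi/2

On [0, pi/2], (4*sin(2*x)) - (-5) = 4*sin(2*x) + 5 is ≥ 0 throughout, so the area is a single integral of |4*sin(2*x) + 5|.
∫[0,pi/2] (4*sin(2*x) + 5) dx = 4 + 5*pi/2.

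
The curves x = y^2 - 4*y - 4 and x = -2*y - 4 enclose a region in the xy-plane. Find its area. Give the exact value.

Both boundary curves give x as a function of y, so integrate with respect to y. Setting them equal: y^2 - 2*y = 0, i.e. y*(y - 2) = 0, so they meet at y = 0, 2.
For y in [0, 2], x = y^2 - 4*y - 4 is on the left; area = ∫[0,2] (-(y^2 - 2*y)) dy = 4/3.

4/3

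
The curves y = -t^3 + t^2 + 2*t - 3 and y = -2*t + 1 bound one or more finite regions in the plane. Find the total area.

Set the curves equal: -t^3 + t^2 + 2*t - 3 = -2*t + 1, so -t^3 + t^2 + 4*t - 4 = 0, which factors as -(t - 2)*(t - 1)*(t + 2) = 0. The curves meet at t = -2, 1, 2.
On [-2, 1], y = -2*t + 1 is on top; that piece has area ∫[-2,1] (-(-t^3 + t^2 + 4*t - 4)) dt = 45/4.
On [1, 2], y = -t^3 + t^2 + 2*t - 3 is on top; that piece has area ∫[1,2] (-t^3 + t^2 + 4*t - 4) dt = 7/12.
Total enclosed area = 45/4 + 7/12 = 71/6.

71/6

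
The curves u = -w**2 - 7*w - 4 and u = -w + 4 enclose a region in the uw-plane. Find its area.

4/3

Both boundary curves give u as a function of w, so integrate with respect to w. Setting them equal: -w**2 - 6*w - 8 = 0, i.e. -(w + 2)*(w + 4) = 0, so they meet at w = -4, -2.
For w in [-4, -2], u = -w**2 - 7*w - 4 is on the right; area = ∫[-4,-2] (-w**2 - 6*w - 8) dw = 4/3.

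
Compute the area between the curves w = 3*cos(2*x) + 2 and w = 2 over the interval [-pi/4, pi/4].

3

On [-pi/4, pi/4], (3*cos(2*x) + 2) - (2) = 3*cos(2*x) is ≥ 0 throughout, so the area is a single integral of |3*cos(2*x)|.
∫[-pi/4,pi/4] (3*cos(2*x)) dx = 3.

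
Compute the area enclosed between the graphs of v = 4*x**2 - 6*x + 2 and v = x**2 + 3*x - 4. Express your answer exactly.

Set the curves equal: 4*x**2 - 6*x + 2 = x**2 + 3*x - 4, so 3*x**2 - 9*x + 6 = 0, which factors as 3*(x - 2)*(x - 1) = 0. The curves meet at x = 1, 2.
On [1, 2], v = x**2 + 3*x - 4 is on top; that piece has area ∫[1,2] (-(3*x**2 - 9*x + 6)) dx = 1/2.

1/2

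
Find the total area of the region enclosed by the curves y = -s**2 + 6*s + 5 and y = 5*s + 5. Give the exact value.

1/6

Set the curves equal: -s**2 + 6*s + 5 = 5*s + 5, so -s**2 + s = 0, which factors as -s*(s - 1) = 0. The curves meet at s = 0, 1.
On [0, 1], y = -s**2 + 6*s + 5 is on top; that piece has area ∫[0,1] (-s**2 + s) ds = 1/6.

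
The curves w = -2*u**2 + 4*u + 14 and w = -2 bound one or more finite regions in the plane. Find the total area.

Set the curves equal: -2*u**2 + 4*u + 14 = -2, so -2*u**2 + 4*u + 16 = 0, which factors as -2*(u - 4)*(u + 2) = 0. The curves meet at u = -2, 4.
On [-2, 4], w = -2*u**2 + 4*u + 14 is on top; that piece has area ∫[-2,4] (-2*u**2 + 4*u + 16) du = 72.

72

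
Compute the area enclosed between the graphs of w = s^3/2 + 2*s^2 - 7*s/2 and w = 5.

937/24

Set the curves equal: s^3/2 + 2*s^2 - 7*s/2 = 5, so s^3/2 + 2*s^2 - 7*s/2 - 5 = 0, which factors as (s - 2)*(s + 1)*(s + 5)/2 = 0. The curves meet at s = -5, -1, 2.
On [-5, -1], w = s^3/2 + 2*s^2 - 7*s/2 is on top; that piece has area ∫[-5,-1] (s^3/2 + 2*s^2 - 7*s/2 - 5) ds = 80/3.
On [-1, 2], w = 5 is on top; that piece has area ∫[-1,2] (-(s^3/2 + 2*s^2 - 7*s/2 - 5)) ds = 99/8.
Total enclosed area = 80/3 + 99/8 = 937/24.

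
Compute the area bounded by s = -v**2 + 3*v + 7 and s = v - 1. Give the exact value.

Both boundary curves give s as a function of v, so integrate with respect to v. Setting them equal: -v**2 + 2*v + 8 = 0, i.e. -(v - 4)*(v + 2) = 0, so they meet at v = -2, 4.
For v in [-2, 4], s = -v**2 + 3*v + 7 is on the right; area = ∫[-2,4] (-v**2 + 2*v + 8) dv = 36.

36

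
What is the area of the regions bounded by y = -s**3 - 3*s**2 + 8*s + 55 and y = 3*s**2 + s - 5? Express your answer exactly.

517/2

Set the curves equal: -s**3 - 3*s**2 + 8*s + 55 = 3*s**2 + s - 5, so -s**3 - 6*s**2 + 7*s + 60 = 0, which factors as -(s - 3)*(s + 4)*(s + 5) = 0. The curves meet at s = -5, -4, 3.
On [-5, -4], y = 3*s**2 + s - 5 is on top; that piece has area ∫[-5,-4] (-(-s**3 - 6*s**2 + 7*s + 60)) ds = 5/4.
On [-4, 3], y = -s**3 - 3*s**2 + 8*s + 55 is on top; that piece has area ∫[-4,3] (-s**3 - 6*s**2 + 7*s + 60) ds = 1029/4.
Total enclosed area = 5/4 + 1029/4 = 517/2.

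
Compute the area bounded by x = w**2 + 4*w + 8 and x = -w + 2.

Both boundary curves give x as a function of w, so integrate with respect to w. Setting them equal: w**2 + 5*w + 6 = 0, i.e. (w + 2)*(w + 3) = 0, so they meet at w = -3, -2.
For w in [-3, -2], x = w**2 + 4*w + 8 is on the left; area = ∫[-3,-2] (-(w**2 + 5*w + 6)) dw = 1/6.

1/6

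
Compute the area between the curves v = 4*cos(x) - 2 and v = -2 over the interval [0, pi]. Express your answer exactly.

The difference (4*cos(x) - 2) - (-2) = 4*cos(x) changes sign at x = pi/2 inside [0, pi], so split the integral there.
∫[0,pi/2] (4*cos(x)) dx = 4.
∫[pi/2,pi] (4*cos(x)) dx = -4; the area of that piece is 4.
Total area = 4 + 4 = 8.

8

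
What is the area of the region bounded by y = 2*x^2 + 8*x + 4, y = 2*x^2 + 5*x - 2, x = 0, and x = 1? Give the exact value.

15/2

On [0, 1], (2*x^2 + 8*x + 4) - (2*x^2 + 5*x - 2) = 3*x + 6 is ≥ 0 throughout, so the area is a single integral of |3*x + 6|.
∫[0,1] (3*x + 6) dx = 15/2.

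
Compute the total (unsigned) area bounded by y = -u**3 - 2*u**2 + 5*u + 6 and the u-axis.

The curve meets the u-axis where -u**3 - 2*u**2 + 5*u + 6 = 0, i.e. -(u - 2)*(u + 1)*(u + 3) = 0, at u = -3, -1, 2.
On [-3, -1] the curve lies below the axis; ∫[-3,-1] (-u**3 - 2*u**2 + 5*u + 6) du = -16/3, giving area 16/3.
On [-1, 2] the curve lies above the axis; ∫[-1,2] (-u**3 - 2*u**2 + 5*u + 6) du = 63/4, giving area 63/4.
Total area = 16/3 + 63/4 = 253/12.

253/12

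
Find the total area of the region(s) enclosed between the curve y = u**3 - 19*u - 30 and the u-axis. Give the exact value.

517/2

The curve meets the u-axis where u**3 - 19*u - 30 = 0, i.e. (u - 5)*(u + 2)*(u + 3) = 0, at u = -3, -2, 5.
On [-3, -2] the curve lies above the axis; ∫[-3,-2] (u**3 - 19*u - 30) du = 5/4, giving area 5/4.
On [-2, 5] the curve lies below the axis; ∫[-2,5] (u**3 - 19*u - 30) du = -1029/4, giving area 1029/4.
Total area = 5/4 + 1029/4 = 517/2.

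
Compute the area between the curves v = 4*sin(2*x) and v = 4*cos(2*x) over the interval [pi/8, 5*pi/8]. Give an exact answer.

4*sqrt(2)

On [pi/8, 5*pi/8], (4*sin(2*x)) - (4*cos(2*x)) = 4*sin(2*x) - 4*cos(2*x) is ≥ 0 throughout, so the area is a single integral of |4*sin(2*x) - 4*cos(2*x)|.
∫[pi/8,5*pi/8] (4*sin(2*x) - 4*cos(2*x)) dx = 4*sqrt(2).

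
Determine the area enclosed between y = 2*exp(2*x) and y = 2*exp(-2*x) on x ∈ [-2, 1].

-4 + exp(-4) + exp(-2) + exp(2) + exp(4)

The difference (2*exp(2*x)) - (2*exp(-2*x)) = 2*exp(2*x) - 2*exp(-2*x) changes sign at x = 0 inside [-2, 1], so split the integral there.
∫[-2,0] (2*exp(2*x) - 2*exp(-2*x)) dx = -exp(4) - exp(-4) + 2; the area of that piece is -2 + exp(-4) + exp(4).
∫[0,1] (2*exp(2*x) - 2*exp(-2*x)) dx = -2 + exp(-2) + exp(2).
Total area = (-2 + exp(-4) + exp(4)) + (-2 + exp(-2) + exp(2)) = -4 + exp(-4) + exp(-2) + exp(2) + exp(4).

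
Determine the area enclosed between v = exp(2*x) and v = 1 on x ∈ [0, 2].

-5/2 + exp(4)/2

On [0, 2], (exp(2*x)) - (1) = exp(2*x) - 1 is ≥ 0 throughout, so the area is a single integral of |exp(2*x) - 1|.
∫[0,2] (exp(2*x) - 1) dx = -5/2 + exp(4)/2.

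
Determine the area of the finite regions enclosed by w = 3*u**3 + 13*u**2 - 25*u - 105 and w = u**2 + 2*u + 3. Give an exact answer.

1741/4

Set the curves equal: 3*u**3 + 13*u**2 - 25*u - 105 = u**2 + 2*u + 3, so 3*u**3 + 12*u**2 - 27*u - 108 = 0, which factors as 3*(u - 3)*(u + 3)*(u + 4) = 0. The curves meet at u = -4, -3, 3.
On [-4, -3], w = 3*u**3 + 13*u**2 - 25*u - 105 is on top; that piece has area ∫[-4,-3] (3*u**3 + 12*u**2 - 27*u - 108) du = 13/4.
On [-3, 3], w = u**2 + 2*u + 3 is on top; that piece has area ∫[-3,3] (-(3*u**3 + 12*u**2 - 27*u - 108)) du = 432.
Total enclosed area = 13/4 + 432 = 1741/4.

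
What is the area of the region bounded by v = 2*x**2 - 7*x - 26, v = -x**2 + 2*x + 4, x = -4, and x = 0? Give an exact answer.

The difference (2*x**2 - 7*x - 26) - (-x**2 + 2*x + 4) = 3*x**2 - 9*x - 30 changes sign at x = -2 inside [-4, 0], so split the integral there.
∫[-4,-2] (3*x**2 - 9*x - 30) dx = 50.
∫[-2,0] (3*x**2 - 9*x - 30) dx = -34; the area of that piece is 34.
Total area = 50 + 34 = 84.

84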